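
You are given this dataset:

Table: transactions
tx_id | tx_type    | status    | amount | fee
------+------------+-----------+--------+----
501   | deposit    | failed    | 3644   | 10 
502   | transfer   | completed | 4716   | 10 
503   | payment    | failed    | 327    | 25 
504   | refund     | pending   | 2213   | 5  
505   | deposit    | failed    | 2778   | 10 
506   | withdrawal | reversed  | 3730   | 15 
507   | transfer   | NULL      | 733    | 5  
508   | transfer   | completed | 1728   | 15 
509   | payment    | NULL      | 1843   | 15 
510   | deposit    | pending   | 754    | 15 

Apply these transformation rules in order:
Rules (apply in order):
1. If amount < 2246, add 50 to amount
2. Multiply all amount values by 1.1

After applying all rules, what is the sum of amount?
25042.6

Step 1: Apply Rule 1 - Add 50 to records with amount < 2246
  - 6 records affected: 7598 + (6 × 50) = 7898
  - Unaffected records: 14868
  - Sum after Rule 1: 22766
Step 2: Apply Rule 2 - Multiply all by 1.1
  - 22766 × 1.1 = 25042.6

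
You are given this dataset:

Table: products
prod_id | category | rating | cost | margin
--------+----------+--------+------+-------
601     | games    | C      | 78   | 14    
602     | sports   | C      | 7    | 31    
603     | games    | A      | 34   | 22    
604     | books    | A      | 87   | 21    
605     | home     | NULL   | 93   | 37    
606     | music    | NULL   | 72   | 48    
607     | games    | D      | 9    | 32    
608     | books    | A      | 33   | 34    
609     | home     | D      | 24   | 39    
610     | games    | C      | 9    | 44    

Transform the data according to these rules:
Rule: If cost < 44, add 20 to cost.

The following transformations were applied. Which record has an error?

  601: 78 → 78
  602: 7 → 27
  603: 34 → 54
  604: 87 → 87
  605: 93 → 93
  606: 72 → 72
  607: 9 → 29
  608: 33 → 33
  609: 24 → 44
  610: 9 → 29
Record 608 has an error. The correct transformed value should be 53, not 33.

Step 1: Check each record against the rule
Step 2: Record 608 has cost = 33
Step 3: Since 33 < 44, the bonus should have been applied
Step 4: Correct value = 53, but claimed value = 33
Conclusion: Record 608 has the error.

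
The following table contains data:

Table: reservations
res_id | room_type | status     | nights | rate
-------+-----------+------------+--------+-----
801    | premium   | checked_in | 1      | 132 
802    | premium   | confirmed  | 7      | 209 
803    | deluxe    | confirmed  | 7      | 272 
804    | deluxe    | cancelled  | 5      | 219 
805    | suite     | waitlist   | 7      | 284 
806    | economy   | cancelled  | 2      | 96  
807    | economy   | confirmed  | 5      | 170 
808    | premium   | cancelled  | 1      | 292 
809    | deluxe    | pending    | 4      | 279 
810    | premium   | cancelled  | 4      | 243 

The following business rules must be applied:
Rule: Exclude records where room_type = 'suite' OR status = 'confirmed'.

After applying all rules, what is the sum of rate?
1261

Step 1: Find records where room_type = 'suite' OR status = 'confirmed'
Step 2: 4 records match, summing to 935
Step 3: Original sum: 2196
Step 4: Remaining sum = 2196 - 935 = 1261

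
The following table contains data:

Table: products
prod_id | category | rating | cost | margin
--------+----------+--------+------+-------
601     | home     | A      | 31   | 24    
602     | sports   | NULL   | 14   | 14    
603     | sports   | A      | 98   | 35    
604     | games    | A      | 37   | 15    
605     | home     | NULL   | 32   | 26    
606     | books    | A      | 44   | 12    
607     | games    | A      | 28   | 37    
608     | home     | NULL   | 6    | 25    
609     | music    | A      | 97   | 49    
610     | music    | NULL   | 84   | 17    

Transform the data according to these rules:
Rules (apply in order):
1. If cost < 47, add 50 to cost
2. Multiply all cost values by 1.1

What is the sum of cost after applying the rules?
903.1

Step 1: Apply Rule 1 - Add 50 to records with cost < 47
  - 7 records affected: 192 + (7 × 50) = 542
  - Unaffected records: 279
  - Sum after Rule 1: 821
Step 2: Apply Rule 2 - Multiply all by 1.1
  - 821 × 1.1 = 903.1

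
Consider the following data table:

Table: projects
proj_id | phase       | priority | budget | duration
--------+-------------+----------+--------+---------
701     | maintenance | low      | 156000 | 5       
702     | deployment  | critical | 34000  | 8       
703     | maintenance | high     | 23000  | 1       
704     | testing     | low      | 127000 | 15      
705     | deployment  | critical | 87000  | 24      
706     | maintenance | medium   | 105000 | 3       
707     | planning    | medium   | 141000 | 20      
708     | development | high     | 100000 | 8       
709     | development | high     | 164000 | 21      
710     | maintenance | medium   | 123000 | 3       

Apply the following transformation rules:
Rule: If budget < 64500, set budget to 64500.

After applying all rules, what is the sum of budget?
1132000

Step 1: 2 records have budget < 64500
Step 2: These records originally summed to 57000
Step 3: After setting to minimum: 2 × 64500 = 129000
Step 4: Unaffected records sum: 1003000
Step 5: Final sum = 129000 + 1003000 = 1132000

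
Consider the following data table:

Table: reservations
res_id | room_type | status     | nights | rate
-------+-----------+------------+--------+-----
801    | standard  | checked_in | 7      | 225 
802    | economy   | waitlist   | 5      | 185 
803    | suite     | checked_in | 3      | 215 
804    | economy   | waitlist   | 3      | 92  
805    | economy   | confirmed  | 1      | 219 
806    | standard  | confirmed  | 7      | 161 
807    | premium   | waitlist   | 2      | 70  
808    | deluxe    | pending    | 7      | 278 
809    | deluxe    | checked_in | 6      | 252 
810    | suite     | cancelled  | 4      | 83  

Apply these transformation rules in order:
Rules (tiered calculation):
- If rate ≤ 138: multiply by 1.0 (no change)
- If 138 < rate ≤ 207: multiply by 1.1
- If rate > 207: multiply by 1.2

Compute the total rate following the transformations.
2052.4

Step 1: Tier 1 (rate ≤ 138): 3 records, sum = 245 × 1.0 = 245.0
Step 2: Tier 2 (138 < rate ≤ 207): 2 records, sum = 346 × 1.1 = 380.6
Step 3: Tier 3 (rate > 207): 5 records, sum = 1189 × 1.2 = 1426.8
Step 4: Final sum = 245.0 + 380.6 + 1426.8 = 2052.4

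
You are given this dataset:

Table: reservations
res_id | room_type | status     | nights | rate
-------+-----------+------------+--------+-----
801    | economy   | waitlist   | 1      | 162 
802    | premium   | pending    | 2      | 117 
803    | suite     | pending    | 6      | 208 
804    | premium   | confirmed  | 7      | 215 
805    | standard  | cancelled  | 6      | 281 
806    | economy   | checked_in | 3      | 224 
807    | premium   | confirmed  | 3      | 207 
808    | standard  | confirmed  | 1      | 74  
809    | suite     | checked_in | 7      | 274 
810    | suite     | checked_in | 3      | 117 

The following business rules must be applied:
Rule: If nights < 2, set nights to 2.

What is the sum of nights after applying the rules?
41

Step 1: 2 records have nights < 2
Step 2: These records originally summed to 2
Step 3: After setting to minimum: 2 × 2 = 4
Step 4: Unaffected records sum: 37
Step 5: Final sum = 4 + 37 = 41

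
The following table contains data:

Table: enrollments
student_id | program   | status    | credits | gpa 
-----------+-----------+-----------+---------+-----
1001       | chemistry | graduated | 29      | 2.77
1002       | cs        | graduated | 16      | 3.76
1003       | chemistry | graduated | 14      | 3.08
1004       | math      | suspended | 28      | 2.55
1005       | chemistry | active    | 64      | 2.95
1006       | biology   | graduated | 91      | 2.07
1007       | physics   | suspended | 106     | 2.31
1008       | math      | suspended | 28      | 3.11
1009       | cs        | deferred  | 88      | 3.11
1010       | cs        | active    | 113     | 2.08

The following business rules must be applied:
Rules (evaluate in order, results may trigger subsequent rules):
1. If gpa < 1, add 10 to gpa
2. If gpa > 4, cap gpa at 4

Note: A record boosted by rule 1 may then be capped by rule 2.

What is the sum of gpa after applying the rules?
27.79

Step 1: Apply rule 1 to records with gpa < 1
  - 0 records get bonus of 10
  - Of these, 0 records then exceed 4 and get capped
Step 2: Apply rule 2 to records with gpa > 4
  - 0 records (original) are capped
Step 3: Calculate final sum = 27.79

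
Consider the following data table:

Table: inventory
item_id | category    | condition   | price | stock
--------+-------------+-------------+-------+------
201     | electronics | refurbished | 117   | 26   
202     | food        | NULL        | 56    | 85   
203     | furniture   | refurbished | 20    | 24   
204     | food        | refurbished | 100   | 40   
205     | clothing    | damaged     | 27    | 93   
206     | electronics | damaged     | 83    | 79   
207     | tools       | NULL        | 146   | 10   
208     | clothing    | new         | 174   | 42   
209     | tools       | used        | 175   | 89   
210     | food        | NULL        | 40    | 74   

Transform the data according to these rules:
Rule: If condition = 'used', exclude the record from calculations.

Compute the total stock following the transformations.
473

Step 1: Identify records where condition = 'used'
Step 2: The excluded records sum to 89
Step 3: Original total stock = 562
Step 4: Remaining total = 562 - 89 = 473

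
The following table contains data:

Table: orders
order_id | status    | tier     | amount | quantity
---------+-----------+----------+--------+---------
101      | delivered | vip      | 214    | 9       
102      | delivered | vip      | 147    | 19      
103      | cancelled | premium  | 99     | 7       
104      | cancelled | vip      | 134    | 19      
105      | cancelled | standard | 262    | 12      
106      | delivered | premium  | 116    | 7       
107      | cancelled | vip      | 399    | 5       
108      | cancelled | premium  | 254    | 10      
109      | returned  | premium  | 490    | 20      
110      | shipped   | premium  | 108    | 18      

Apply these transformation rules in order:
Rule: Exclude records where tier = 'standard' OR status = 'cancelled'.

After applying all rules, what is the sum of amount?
1075

Step 1: Find records where tier = 'standard' OR status = 'cancelled'
Step 2: 5 records match, summing to 1148
Step 3: Original sum: 2223
Step 4: Remaining sum = 2223 - 1148 = 1075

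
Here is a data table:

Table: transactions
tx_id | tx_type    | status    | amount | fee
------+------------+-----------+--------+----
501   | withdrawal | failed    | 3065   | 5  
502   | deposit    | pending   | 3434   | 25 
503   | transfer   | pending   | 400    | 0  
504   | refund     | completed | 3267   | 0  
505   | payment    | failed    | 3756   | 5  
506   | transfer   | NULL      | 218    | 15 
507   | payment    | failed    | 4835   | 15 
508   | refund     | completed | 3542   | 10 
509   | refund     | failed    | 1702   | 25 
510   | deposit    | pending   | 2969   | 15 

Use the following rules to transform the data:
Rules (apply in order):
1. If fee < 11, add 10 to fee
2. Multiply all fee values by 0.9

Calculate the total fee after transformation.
148.5

Step 1: Apply Rule 1 - Add 10 to records with fee < 11
  - 5 records affected: 20 + (5 × 10) = 70
  - Unaffected records: 95
  - Sum after Rule 1: 165
Step 2: Apply Rule 2 - Multiply all by 0.9
  - 165 × 0.9 = 148.5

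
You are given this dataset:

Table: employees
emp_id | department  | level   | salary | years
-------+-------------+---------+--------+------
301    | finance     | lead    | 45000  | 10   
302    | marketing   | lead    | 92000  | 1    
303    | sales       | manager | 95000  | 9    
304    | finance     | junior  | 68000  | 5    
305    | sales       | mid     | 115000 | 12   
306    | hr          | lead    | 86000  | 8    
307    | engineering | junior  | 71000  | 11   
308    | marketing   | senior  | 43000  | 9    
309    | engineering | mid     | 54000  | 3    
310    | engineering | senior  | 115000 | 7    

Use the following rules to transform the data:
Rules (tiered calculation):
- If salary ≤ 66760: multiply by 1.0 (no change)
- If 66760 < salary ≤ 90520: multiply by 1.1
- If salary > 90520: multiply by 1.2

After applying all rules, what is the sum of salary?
889900.0

Step 1: Tier 1 (salary ≤ 66760): 3 records, sum = 142000 × 1.0 = 142000.0
Step 2: Tier 2 (66760 < salary ≤ 90520): 3 records, sum = 225000 × 1.1 = 247500.0
Step 3: Tier 3 (salary > 90520): 4 records, sum = 417000 × 1.2 = 500400.0
Step 4: Final sum = 142000.0 + 247500.0 + 500400.0 = 889900.0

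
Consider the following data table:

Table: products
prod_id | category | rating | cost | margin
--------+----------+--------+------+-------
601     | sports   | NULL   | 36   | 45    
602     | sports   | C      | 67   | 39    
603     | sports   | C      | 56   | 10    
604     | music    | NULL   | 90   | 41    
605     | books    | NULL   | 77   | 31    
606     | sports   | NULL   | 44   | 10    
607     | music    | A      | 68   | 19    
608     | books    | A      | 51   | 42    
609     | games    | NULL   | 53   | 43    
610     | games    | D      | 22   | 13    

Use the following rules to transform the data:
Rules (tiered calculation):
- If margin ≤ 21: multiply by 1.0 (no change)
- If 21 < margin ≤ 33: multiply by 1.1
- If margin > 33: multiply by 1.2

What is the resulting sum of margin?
338.1

Step 1: Tier 1 (margin ≤ 21): 4 records, sum = 52 × 1.0 = 52.0
Step 2: Tier 2 (21 < margin ≤ 33): 1 records, sum = 31 × 1.1 = 34.1
Step 3: Tier 3 (margin > 33): 5 records, sum = 210 × 1.2 = 252.0
Step 4: Final sum = 52.0 + 34.1 + 252.0 = 338.1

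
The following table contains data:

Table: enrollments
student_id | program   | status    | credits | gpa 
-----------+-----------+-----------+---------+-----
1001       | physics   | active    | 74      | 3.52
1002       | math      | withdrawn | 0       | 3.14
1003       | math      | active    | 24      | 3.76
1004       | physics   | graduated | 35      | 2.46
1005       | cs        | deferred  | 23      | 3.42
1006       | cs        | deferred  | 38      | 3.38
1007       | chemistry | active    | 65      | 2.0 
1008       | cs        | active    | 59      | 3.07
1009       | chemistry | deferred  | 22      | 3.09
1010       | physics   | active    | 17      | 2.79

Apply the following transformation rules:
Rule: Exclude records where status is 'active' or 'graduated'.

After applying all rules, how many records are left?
4

Step 1: Count records to exclude
  - 5 (active) + 1 (graduated) = 6 records
Step 2: Total records: 10
Step 3: Remaining = 10 - 6 = 4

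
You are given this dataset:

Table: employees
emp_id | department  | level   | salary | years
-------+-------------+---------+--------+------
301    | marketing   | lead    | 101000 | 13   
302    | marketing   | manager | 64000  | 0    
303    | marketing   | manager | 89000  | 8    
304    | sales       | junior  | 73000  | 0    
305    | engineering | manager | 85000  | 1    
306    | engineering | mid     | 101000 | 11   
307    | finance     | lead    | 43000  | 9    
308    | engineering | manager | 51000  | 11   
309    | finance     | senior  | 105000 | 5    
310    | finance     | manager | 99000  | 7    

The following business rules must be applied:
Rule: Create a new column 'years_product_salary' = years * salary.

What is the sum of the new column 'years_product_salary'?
5387000

Step 1: For each record, compute years * salary
Example calculations:
  13 * 101000 = 1313000
  0 * 64000 = 0
  8 * 89000 = 712000
  ...
Step 2: Sum all derived values
Step 3: Total = 5387000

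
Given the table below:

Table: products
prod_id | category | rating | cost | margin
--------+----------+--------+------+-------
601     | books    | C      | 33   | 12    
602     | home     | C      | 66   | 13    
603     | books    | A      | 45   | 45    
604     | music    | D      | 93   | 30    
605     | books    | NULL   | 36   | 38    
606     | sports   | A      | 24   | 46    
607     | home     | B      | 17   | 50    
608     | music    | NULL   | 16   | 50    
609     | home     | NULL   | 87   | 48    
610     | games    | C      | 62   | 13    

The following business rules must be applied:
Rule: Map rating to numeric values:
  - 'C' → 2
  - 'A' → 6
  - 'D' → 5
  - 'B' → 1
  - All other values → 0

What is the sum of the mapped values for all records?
24

Step 1: Apply mapping to each record
Step 2: Count by status:
  'C': 3 records × 2 = 6
  'A': 2 records × 6 = 12
  'D': 1 records × 5 = 5
  'B': 1 records × 1 = 1
Step 3: Sum all mapped values = 24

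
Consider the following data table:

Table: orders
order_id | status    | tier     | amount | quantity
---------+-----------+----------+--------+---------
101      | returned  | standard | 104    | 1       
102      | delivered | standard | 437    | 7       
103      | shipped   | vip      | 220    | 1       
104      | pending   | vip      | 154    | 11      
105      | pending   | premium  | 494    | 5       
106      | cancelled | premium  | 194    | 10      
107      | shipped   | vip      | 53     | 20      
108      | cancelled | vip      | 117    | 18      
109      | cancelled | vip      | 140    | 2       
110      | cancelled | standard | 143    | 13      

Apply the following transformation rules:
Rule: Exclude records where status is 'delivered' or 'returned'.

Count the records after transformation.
8

Step 1: Count records to exclude
  - 1 (delivered) + 1 (returned) = 2 records
Step 2: Total records: 10
Step 3: Remaining = 10 - 2 = 8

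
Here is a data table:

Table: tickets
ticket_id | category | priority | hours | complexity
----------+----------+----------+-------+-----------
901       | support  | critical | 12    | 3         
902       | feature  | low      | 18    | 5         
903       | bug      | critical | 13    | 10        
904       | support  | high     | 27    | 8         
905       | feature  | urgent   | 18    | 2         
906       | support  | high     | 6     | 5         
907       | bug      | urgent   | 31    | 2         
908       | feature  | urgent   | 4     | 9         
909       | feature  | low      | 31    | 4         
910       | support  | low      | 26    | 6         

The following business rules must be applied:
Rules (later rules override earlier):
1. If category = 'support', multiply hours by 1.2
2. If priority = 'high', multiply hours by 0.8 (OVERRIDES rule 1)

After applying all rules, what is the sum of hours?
187.0

Step 1: Rule 2 takes priority for records with priority = 'high'
  - 2 records: 33 × 0.8 = 26.4
Step 2: Rule 1 applies to remaining records with category = 'support'
  - 2 records: 38 × 1.2 = 45.6
Step 3: Other records unchanged: 115
Step 4: Final sum = 26.4 + 45.6 + 115 = 187.0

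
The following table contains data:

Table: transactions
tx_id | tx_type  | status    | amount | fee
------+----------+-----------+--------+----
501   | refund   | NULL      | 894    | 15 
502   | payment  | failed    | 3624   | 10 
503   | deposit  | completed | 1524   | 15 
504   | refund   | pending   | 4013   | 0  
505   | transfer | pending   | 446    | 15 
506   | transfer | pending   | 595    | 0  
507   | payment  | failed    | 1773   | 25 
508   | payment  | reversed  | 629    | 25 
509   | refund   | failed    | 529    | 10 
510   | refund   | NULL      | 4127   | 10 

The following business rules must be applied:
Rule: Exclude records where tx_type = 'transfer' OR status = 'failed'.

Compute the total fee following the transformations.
65

Step 1: Find records where tx_type = 'transfer' OR status = 'failed'
Step 2: 5 records match, summing to 60
Step 3: Original sum: 125
Step 4: Remaining sum = 125 - 60 = 65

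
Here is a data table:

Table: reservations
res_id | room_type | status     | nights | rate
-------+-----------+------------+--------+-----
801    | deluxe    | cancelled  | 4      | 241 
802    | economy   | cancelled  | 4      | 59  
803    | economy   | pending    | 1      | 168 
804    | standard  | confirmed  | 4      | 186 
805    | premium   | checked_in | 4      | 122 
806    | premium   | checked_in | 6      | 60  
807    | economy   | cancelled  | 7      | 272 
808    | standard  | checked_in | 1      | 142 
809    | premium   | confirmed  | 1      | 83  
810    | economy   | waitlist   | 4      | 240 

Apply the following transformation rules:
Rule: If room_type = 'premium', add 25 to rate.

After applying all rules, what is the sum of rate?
1648

Step 1: Count records where room_type = 'premium': 3
Step 2: Total bonus added: 3 × 25 = 75
Step 3: Original sum of rate: 1573
Step 4: Final sum = 1573 + 75 = 1648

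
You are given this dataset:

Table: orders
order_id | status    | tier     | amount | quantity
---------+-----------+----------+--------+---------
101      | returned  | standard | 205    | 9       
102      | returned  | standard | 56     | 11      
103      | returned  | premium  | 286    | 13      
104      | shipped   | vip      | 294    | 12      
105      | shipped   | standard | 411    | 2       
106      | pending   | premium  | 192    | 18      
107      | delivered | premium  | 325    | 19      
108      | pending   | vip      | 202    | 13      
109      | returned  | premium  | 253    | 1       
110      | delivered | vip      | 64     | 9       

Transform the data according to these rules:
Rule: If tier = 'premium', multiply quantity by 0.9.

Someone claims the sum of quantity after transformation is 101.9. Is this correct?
Yes, the result is correct.

Step 1: Calculate the correct sum after transformation
Step 2: Apply multiplier 0.9 to records where tier = 'premium'
Step 3: Correct result = 101.9
Step 4: Claimed result = 101.9
Step 5: 101.9 = 101.9 ✓
Conclusion: The claimed result is correct.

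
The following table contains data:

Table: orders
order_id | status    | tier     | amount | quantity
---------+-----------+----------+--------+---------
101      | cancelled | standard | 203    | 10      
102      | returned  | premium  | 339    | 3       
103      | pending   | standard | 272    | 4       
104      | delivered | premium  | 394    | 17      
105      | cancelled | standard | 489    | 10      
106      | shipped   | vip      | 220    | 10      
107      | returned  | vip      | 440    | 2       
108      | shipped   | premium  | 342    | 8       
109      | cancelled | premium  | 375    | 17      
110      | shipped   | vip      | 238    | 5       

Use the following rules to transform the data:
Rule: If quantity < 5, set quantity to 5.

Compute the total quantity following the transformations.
92

Step 1: 3 records have quantity < 5
Step 2: These records originally summed to 9
Step 3: After setting to minimum: 3 × 5 = 15
Step 4: Unaffected records sum: 77
Step 5: Final sum = 15 + 77 = 92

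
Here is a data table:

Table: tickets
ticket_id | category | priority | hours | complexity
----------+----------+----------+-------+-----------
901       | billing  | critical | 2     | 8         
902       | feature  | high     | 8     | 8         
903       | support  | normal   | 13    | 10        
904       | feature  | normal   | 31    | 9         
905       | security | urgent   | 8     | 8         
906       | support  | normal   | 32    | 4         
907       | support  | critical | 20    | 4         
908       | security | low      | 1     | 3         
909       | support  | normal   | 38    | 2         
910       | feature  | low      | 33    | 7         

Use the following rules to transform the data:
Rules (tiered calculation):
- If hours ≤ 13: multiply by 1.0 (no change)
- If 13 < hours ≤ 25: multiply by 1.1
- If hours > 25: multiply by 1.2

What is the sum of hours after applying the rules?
214.8

Step 1: Tier 1 (hours ≤ 13): 5 records, sum = 32 × 1.0 = 32.0
Step 2: Tier 2 (13 < hours ≤ 25): 1 records, sum = 20 × 1.1 = 22.0
Step 3: Tier 3 (hours > 25): 4 records, sum = 134 × 1.2 = 160.8
Step 4: Final sum = 32.0 + 22.0 + 160.8 = 214.8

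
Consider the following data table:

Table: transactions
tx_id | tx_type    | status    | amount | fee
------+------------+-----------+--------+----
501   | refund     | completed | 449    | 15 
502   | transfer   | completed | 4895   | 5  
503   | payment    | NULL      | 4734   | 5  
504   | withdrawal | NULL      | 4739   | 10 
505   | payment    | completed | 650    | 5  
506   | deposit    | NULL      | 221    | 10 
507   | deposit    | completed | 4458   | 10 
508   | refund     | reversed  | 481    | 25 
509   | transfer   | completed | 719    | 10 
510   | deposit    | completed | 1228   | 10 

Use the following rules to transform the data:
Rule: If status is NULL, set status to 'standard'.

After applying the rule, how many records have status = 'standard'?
3

Step 1: Count records where status IS NULL
Step 2: Found 3 records with NULL status
Step 3: These records will have status set to 'standard'
Step 4: Records already having status = 'standard': 0
Step 5: Answer: 3 + 0 = 3 records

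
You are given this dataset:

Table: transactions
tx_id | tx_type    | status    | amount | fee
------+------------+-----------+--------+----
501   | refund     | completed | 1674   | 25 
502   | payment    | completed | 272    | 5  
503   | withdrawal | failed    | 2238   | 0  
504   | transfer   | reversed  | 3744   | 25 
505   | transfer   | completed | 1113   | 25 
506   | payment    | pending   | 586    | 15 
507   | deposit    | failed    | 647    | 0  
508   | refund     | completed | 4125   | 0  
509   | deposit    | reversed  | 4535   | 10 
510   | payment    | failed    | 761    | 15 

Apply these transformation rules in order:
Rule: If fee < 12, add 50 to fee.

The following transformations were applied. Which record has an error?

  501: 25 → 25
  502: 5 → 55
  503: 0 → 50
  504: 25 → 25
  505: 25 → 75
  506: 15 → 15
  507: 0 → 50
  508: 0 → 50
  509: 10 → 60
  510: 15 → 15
Record 505 has an error. The correct transformed value should be 25, not 75.

Step 1: Check each record against the rule
Step 2: Record 505 has fee = 25
Step 3: Since 25 >= 12, the bonus should not have been applied
Step 4: Correct value = 25, but claimed value = 75
Conclusion: Record 505 has the error.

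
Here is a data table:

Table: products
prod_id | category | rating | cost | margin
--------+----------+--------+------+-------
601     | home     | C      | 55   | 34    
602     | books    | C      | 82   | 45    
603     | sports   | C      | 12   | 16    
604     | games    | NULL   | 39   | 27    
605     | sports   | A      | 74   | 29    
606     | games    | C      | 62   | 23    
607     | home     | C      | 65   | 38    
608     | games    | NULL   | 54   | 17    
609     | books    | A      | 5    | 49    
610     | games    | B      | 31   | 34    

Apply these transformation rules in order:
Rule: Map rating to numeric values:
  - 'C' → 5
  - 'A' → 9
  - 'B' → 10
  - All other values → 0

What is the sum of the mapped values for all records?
53

Step 1: Apply mapping to each record
Step 2: Count by status:
  'C': 5 records × 5 = 25
  'A': 2 records × 9 = 18
  'B': 1 records × 10 = 10
Step 3: Sum all mapped values = 53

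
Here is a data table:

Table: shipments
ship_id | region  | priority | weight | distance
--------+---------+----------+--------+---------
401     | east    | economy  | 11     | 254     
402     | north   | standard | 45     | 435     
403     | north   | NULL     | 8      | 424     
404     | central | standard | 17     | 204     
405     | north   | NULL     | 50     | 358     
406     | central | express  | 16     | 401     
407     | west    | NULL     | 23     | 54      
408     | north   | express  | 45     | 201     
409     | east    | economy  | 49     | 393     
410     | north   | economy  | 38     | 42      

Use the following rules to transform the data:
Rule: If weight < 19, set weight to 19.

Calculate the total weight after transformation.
326

Step 1: 4 records have weight < 19
Step 2: These records originally summed to 52
Step 3: After setting to minimum: 4 × 19 = 76
Step 4: Unaffected records sum: 250
Step 5: Final sum = 76 + 250 = 326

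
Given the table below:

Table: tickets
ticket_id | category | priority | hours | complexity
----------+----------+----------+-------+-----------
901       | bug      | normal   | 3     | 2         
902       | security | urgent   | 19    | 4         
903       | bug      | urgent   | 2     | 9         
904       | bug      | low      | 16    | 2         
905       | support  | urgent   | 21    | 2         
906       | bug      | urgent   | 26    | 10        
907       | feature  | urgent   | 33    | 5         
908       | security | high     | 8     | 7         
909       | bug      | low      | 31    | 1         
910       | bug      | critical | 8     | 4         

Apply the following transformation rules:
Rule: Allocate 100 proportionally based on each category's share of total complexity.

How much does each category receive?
bug: 60.87, feature: 10.87, security: 23.91, support: 4.35

Step 1: Calculate total complexity = 46
Step 2: Calculate each category's proportion:
  bug: 28/46 = 60.87% → 60.87
  feature: 5/46 = 10.87% → 10.87
  security: 11/46 = 23.91% → 23.91
  support: 2/46 = 4.35% → 4.35
Step 3: Verify: sum of allocations ≈ 100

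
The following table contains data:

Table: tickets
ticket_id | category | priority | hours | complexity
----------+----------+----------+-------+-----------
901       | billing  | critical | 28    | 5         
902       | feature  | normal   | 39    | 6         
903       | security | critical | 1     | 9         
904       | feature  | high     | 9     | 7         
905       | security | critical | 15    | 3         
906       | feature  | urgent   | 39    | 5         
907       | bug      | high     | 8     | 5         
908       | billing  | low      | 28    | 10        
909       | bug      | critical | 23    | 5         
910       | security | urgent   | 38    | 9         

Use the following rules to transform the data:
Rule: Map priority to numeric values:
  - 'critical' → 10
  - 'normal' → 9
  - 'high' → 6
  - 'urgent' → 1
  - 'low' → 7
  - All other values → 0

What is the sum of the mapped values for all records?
70

Step 1: Apply mapping to each record
Step 2: Count by status:
  'critical': 4 records × 10 = 40
  'normal': 1 records × 9 = 9
  'high': 2 records × 6 = 12
  'urgent': 2 records × 1 = 2
  'low': 1 records × 7 = 7
Step 3: Sum all mapped values = 70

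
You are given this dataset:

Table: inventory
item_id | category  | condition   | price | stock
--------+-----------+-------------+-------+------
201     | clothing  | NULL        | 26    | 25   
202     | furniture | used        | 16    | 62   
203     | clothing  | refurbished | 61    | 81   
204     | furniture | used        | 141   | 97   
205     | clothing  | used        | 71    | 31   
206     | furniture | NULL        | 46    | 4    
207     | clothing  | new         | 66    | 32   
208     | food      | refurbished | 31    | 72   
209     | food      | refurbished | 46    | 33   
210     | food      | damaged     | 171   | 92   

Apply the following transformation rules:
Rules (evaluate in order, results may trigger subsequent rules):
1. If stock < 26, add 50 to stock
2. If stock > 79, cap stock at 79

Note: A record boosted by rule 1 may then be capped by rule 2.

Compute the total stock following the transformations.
596

Step 1: Apply rule 1 to records with stock < 26
  - 2 records get bonus of 50
  - Of these, 0 records then exceed 79 and get capped
Step 2: Apply rule 2 to records with stock > 79
  - 3 records (original) are capped
Step 3: Calculate final sum = 596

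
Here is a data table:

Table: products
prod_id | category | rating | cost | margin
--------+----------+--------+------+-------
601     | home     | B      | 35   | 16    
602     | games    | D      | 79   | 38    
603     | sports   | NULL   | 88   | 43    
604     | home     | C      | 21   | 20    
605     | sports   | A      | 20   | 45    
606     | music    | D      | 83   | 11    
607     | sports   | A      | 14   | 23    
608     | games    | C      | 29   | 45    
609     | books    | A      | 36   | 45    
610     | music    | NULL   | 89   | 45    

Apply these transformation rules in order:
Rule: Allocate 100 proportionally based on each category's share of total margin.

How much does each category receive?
books: 13.6, games: 25.08, home: 10.88, music: 16.92, sports: 33.53

Step 1: Calculate total margin = 331
Step 2: Calculate each category's proportion:
  books: 45/331 = 13.60% → 13.6
  games: 83/331 = 25.08% → 25.08
  home: 36/331 = 10.88% → 10.88
  music: 56/331 = 16.92% → 16.92
  sports: 111/331 = 33.53% → 33.53
Step 3: Verify: sum of allocations ≈ 100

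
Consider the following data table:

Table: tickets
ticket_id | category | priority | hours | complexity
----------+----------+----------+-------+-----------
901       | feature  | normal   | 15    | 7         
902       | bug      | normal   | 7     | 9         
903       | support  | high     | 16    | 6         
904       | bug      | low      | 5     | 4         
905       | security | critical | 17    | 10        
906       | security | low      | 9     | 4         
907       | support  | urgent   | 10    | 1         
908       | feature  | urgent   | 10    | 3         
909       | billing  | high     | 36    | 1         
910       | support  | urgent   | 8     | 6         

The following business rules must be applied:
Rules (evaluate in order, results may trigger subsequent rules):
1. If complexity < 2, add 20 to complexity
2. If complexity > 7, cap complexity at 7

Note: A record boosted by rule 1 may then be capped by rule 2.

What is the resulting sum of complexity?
58

Step 1: Apply rule 1 to records with complexity < 2
  - 2 records get bonus of 20
  - Of these, 2 records then exceed 7 and get capped
Step 2: Apply rule 2 to records with complexity > 7
  - 2 records (original) are capped
Step 3: Calculate final sum = 58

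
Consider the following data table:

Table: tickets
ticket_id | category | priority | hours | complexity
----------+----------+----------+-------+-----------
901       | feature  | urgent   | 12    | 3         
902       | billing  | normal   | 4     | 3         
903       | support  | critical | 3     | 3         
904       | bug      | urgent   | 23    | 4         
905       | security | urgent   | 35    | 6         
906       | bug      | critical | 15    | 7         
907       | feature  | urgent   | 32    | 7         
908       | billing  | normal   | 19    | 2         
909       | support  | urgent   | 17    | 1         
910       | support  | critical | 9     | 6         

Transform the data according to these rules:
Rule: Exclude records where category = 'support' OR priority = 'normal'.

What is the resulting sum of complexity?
27

Step 1: Find records where category = 'support' OR priority = 'normal'
Step 2: 5 records match, summing to 15
Step 3: Original sum: 42
Step 4: Remaining sum = 42 - 15 = 27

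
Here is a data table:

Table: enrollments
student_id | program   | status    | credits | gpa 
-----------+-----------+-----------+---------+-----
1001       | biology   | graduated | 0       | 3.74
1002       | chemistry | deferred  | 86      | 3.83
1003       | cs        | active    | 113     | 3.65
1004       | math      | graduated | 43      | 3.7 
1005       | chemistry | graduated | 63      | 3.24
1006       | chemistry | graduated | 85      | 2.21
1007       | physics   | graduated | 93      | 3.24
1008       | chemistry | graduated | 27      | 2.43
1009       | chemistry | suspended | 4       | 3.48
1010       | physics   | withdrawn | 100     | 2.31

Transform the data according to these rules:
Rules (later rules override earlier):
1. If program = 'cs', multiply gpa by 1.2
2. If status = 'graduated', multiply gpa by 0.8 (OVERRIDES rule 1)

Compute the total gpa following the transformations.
28.85

Step 1: Rule 2 takes priority for records with status = 'graduated'
  - 6 records: 18.56 × 0.8 = 14.85
Step 2: Rule 1 applies to remaining records with program = 'cs'
  - 1 records: 3.65 × 1.2 = 4.38
Step 3: Other records unchanged: 9.62
Step 4: Final sum = 14.85 + 4.38 + 9.62 = 28.85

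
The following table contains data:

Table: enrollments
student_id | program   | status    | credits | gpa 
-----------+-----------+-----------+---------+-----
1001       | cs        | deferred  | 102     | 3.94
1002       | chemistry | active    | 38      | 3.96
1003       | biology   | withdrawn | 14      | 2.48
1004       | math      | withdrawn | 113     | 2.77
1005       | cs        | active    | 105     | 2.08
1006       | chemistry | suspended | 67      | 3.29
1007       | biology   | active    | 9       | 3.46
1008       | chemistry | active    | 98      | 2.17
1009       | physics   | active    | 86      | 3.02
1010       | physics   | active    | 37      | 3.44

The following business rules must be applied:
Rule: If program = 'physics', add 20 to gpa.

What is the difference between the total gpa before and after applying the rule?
40.0

Step 1: Original sum of gpa = 30.61
Step 2: 2 records have program = 'physics'
Step 3: Each affected record changes by 20
Step 4: Total change = 2 × 20 = 40
Step 5: New sum = 30.61 + 40 = 70.61
Step 6: Difference = |70.61 - 30.61| = 40.0
        (Sum increased by 40.0)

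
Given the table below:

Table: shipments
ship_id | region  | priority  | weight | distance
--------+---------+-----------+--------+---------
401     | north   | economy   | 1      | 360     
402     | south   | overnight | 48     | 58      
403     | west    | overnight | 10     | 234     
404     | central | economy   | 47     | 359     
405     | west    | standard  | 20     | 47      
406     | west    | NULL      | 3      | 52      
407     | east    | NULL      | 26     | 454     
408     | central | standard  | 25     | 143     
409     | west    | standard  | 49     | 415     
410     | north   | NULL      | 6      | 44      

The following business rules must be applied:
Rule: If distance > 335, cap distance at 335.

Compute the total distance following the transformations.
1918

Step 1: 4 records have distance > 335
Step 2: These records originally summed to 1588
Step 3: After capping: 4 × 335 = 1340
Step 4: Unaffected records sum: 578
Step 5: Final sum = 1340 + 578 = 1918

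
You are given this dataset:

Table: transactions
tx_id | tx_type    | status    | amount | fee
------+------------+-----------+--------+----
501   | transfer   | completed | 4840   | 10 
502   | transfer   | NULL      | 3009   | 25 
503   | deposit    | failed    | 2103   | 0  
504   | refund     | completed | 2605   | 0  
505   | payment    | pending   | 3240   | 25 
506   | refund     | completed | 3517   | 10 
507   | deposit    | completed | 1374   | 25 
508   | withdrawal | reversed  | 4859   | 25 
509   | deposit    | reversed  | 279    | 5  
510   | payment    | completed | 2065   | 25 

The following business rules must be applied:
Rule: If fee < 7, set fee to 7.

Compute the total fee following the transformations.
166

Step 1: 3 records have fee < 7
Step 2: These records originally summed to 5
Step 3: After setting to minimum: 3 × 7 = 21
Step 4: Unaffected records sum: 145
Step 5: Final sum = 21 + 145 = 166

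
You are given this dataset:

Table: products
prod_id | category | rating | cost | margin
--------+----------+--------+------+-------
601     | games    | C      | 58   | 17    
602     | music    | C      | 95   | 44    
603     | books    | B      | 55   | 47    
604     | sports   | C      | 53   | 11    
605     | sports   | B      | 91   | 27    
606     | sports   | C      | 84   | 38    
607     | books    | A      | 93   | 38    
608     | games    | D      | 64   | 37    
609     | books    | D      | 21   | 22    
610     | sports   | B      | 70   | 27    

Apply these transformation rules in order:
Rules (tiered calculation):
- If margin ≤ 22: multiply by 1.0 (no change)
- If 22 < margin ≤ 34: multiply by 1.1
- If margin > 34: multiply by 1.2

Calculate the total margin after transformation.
354.2

Step 1: Tier 1 (margin ≤ 22): 3 records, sum = 50 × 1.0 = 50.0
Step 2: Tier 2 (22 < margin ≤ 34): 2 records, sum = 54 × 1.1 = 59.4
Step 3: Tier 3 (margin > 34): 5 records, sum = 204 × 1.2 = 244.8
Step 4: Final sum = 50.0 + 59.4 + 244.8 = 354.2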